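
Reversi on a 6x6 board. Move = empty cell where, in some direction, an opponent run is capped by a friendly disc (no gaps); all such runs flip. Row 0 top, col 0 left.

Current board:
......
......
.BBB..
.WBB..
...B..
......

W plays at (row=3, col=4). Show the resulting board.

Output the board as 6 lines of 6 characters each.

Answer: ......
......
.BBB..
.WWWW.
...B..
......

Derivation:
Place W at (3,4); scan 8 dirs for brackets.
Dir NW: opp run (2,3), next='.' -> no flip
Dir N: first cell '.' (not opp) -> no flip
Dir NE: first cell '.' (not opp) -> no flip
Dir W: opp run (3,3) (3,2) capped by W -> flip
Dir E: first cell '.' (not opp) -> no flip
Dir SW: opp run (4,3), next='.' -> no flip
Dir S: first cell '.' (not opp) -> no flip
Dir SE: first cell '.' (not opp) -> no flip
All flips: (3,2) (3,3)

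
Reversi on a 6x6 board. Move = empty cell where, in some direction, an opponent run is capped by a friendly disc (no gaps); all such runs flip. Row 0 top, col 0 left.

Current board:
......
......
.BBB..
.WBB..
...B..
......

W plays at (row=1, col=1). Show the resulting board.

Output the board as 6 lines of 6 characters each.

Place W at (1,1); scan 8 dirs for brackets.
Dir NW: first cell '.' (not opp) -> no flip
Dir N: first cell '.' (not opp) -> no flip
Dir NE: first cell '.' (not opp) -> no flip
Dir W: first cell '.' (not opp) -> no flip
Dir E: first cell '.' (not opp) -> no flip
Dir SW: first cell '.' (not opp) -> no flip
Dir S: opp run (2,1) capped by W -> flip
Dir SE: opp run (2,2) (3,3), next='.' -> no flip
All flips: (2,1)

Answer: ......
.W....
.WBB..
.WBB..
...B..
......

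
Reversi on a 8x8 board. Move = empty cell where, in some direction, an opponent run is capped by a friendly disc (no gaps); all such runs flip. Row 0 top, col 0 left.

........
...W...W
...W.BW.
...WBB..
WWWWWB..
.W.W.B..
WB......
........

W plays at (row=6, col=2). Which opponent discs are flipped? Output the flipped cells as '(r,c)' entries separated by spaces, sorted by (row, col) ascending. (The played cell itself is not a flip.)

Dir NW: first cell 'W' (not opp) -> no flip
Dir N: first cell '.' (not opp) -> no flip
Dir NE: first cell 'W' (not opp) -> no flip
Dir W: opp run (6,1) capped by W -> flip
Dir E: first cell '.' (not opp) -> no flip
Dir SW: first cell '.' (not opp) -> no flip
Dir S: first cell '.' (not opp) -> no flip
Dir SE: first cell '.' (not opp) -> no flip

Answer: (6,1)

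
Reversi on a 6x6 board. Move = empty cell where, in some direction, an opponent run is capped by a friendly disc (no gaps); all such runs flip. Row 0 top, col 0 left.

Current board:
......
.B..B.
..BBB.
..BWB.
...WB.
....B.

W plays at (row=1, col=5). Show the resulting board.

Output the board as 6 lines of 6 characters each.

Place W at (1,5); scan 8 dirs for brackets.
Dir NW: first cell '.' (not opp) -> no flip
Dir N: first cell '.' (not opp) -> no flip
Dir NE: edge -> no flip
Dir W: opp run (1,4), next='.' -> no flip
Dir E: edge -> no flip
Dir SW: opp run (2,4) capped by W -> flip
Dir S: first cell '.' (not opp) -> no flip
Dir SE: edge -> no flip
All flips: (2,4)

Answer: ......
.B..BW
..BBW.
..BWB.
...WB.
....B.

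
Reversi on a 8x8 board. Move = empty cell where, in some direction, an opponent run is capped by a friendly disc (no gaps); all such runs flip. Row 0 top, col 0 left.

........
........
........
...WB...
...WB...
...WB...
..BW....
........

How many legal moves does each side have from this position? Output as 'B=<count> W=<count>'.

Answer: B=6 W=7

Derivation:
-- B to move --
(2,2): flips 1 -> legal
(2,3): no bracket -> illegal
(2,4): no bracket -> illegal
(3,2): flips 2 -> legal
(4,2): flips 1 -> legal
(5,2): flips 2 -> legal
(6,4): flips 1 -> legal
(7,2): flips 1 -> legal
(7,3): no bracket -> illegal
(7,4): no bracket -> illegal
B mobility = 6
-- W to move --
(2,3): no bracket -> illegal
(2,4): no bracket -> illegal
(2,5): flips 1 -> legal
(3,5): flips 2 -> legal
(4,5): flips 2 -> legal
(5,1): no bracket -> illegal
(5,2): no bracket -> illegal
(5,5): flips 2 -> legal
(6,1): flips 1 -> legal
(6,4): no bracket -> illegal
(6,5): flips 1 -> legal
(7,1): flips 1 -> legal
(7,2): no bracket -> illegal
(7,3): no bracket -> illegal
W mobility = 7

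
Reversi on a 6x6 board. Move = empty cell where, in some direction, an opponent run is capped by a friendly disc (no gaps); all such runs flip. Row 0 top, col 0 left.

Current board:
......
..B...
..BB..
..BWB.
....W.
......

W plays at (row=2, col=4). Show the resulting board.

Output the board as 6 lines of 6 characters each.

Answer: ......
..B...
..BBW.
..BWW.
....W.
......

Derivation:
Place W at (2,4); scan 8 dirs for brackets.
Dir NW: first cell '.' (not opp) -> no flip
Dir N: first cell '.' (not opp) -> no flip
Dir NE: first cell '.' (not opp) -> no flip
Dir W: opp run (2,3) (2,2), next='.' -> no flip
Dir E: first cell '.' (not opp) -> no flip
Dir SW: first cell 'W' (not opp) -> no flip
Dir S: opp run (3,4) capped by W -> flip
Dir SE: first cell '.' (not opp) -> no flip
All flips: (3,4)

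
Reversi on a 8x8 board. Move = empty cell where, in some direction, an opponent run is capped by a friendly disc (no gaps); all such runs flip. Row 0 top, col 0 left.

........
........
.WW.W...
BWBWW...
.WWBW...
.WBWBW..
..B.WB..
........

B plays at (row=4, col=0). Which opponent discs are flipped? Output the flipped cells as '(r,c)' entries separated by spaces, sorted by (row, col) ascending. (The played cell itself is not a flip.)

Dir NW: edge -> no flip
Dir N: first cell 'B' (not opp) -> no flip
Dir NE: opp run (3,1) (2,2), next='.' -> no flip
Dir W: edge -> no flip
Dir E: opp run (4,1) (4,2) capped by B -> flip
Dir SW: edge -> no flip
Dir S: first cell '.' (not opp) -> no flip
Dir SE: opp run (5,1) capped by B -> flip

Answer: (4,1) (4,2) (5,1)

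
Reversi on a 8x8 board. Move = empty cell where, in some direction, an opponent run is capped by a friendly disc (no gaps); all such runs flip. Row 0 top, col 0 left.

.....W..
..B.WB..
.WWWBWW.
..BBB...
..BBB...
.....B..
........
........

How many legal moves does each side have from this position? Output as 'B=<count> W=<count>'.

Answer: B=10 W=11

Derivation:
-- B to move --
(0,3): no bracket -> illegal
(0,4): flips 1 -> legal
(0,6): no bracket -> illegal
(1,0): flips 1 -> legal
(1,1): flips 1 -> legal
(1,3): flips 2 -> legal
(1,6): flips 1 -> legal
(1,7): no bracket -> illegal
(2,0): flips 3 -> legal
(2,7): flips 2 -> legal
(3,0): flips 1 -> legal
(3,1): no bracket -> illegal
(3,5): flips 1 -> legal
(3,6): no bracket -> illegal
(3,7): flips 1 -> legal
B mobility = 10
-- W to move --
(0,1): flips 1 -> legal
(0,2): flips 1 -> legal
(0,3): flips 1 -> legal
(0,4): flips 1 -> legal
(0,6): no bracket -> illegal
(1,1): no bracket -> illegal
(1,3): no bracket -> illegal
(1,6): flips 1 -> legal
(3,1): no bracket -> illegal
(3,5): no bracket -> illegal
(4,1): flips 1 -> legal
(4,5): flips 1 -> legal
(4,6): no bracket -> illegal
(5,1): no bracket -> illegal
(5,2): flips 4 -> legal
(5,3): flips 2 -> legal
(5,4): flips 5 -> legal
(5,6): no bracket -> illegal
(6,4): no bracket -> illegal
(6,5): no bracket -> illegal
(6,6): flips 3 -> legal
W mobility = 11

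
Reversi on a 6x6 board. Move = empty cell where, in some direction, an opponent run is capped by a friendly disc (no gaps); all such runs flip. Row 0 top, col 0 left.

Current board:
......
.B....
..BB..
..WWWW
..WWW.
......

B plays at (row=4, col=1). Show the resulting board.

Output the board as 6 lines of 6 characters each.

Place B at (4,1); scan 8 dirs for brackets.
Dir NW: first cell '.' (not opp) -> no flip
Dir N: first cell '.' (not opp) -> no flip
Dir NE: opp run (3,2) capped by B -> flip
Dir W: first cell '.' (not opp) -> no flip
Dir E: opp run (4,2) (4,3) (4,4), next='.' -> no flip
Dir SW: first cell '.' (not opp) -> no flip
Dir S: first cell '.' (not opp) -> no flip
Dir SE: first cell '.' (not opp) -> no flip
All flips: (3,2)

Answer: ......
.B....
..BB..
..BWWW
.BWWW.
......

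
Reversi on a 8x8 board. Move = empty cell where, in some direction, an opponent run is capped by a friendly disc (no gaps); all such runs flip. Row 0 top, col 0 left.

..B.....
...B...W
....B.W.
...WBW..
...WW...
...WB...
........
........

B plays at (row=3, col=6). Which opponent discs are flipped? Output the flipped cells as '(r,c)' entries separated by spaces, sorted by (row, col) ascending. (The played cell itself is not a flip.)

Answer: (3,5)

Derivation:
Dir NW: first cell '.' (not opp) -> no flip
Dir N: opp run (2,6), next='.' -> no flip
Dir NE: first cell '.' (not opp) -> no flip
Dir W: opp run (3,5) capped by B -> flip
Dir E: first cell '.' (not opp) -> no flip
Dir SW: first cell '.' (not opp) -> no flip
Dir S: first cell '.' (not opp) -> no flip
Dir SE: first cell '.' (not opp) -> no flip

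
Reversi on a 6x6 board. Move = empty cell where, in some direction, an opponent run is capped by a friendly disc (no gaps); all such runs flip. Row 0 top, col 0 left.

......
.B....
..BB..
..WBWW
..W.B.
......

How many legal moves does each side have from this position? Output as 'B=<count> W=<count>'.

-- B to move --
(2,1): no bracket -> illegal
(2,4): flips 1 -> legal
(2,5): no bracket -> illegal
(3,1): flips 1 -> legal
(4,1): flips 1 -> legal
(4,3): no bracket -> illegal
(4,5): flips 1 -> legal
(5,1): flips 1 -> legal
(5,2): flips 2 -> legal
(5,3): no bracket -> illegal
B mobility = 6
-- W to move --
(0,0): no bracket -> illegal
(0,1): no bracket -> illegal
(0,2): no bracket -> illegal
(1,0): no bracket -> illegal
(1,2): flips 2 -> legal
(1,3): no bracket -> illegal
(1,4): flips 1 -> legal
(2,0): no bracket -> illegal
(2,1): no bracket -> illegal
(2,4): flips 1 -> legal
(3,1): no bracket -> illegal
(4,3): no bracket -> illegal
(4,5): no bracket -> illegal
(5,3): flips 1 -> legal
(5,4): flips 1 -> legal
(5,5): no bracket -> illegal
W mobility = 5

Answer: B=6 W=5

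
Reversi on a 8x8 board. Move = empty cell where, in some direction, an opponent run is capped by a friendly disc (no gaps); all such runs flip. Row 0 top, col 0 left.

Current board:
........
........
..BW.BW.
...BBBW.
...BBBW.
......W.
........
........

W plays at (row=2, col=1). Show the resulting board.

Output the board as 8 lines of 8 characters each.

Answer: ........
........
.WWW.BW.
...BBBW.
...BBBW.
......W.
........
........

Derivation:
Place W at (2,1); scan 8 dirs for brackets.
Dir NW: first cell '.' (not opp) -> no flip
Dir N: first cell '.' (not opp) -> no flip
Dir NE: first cell '.' (not opp) -> no flip
Dir W: first cell '.' (not opp) -> no flip
Dir E: opp run (2,2) capped by W -> flip
Dir SW: first cell '.' (not opp) -> no flip
Dir S: first cell '.' (not opp) -> no flip
Dir SE: first cell '.' (not opp) -> no flip
All flips: (2,2)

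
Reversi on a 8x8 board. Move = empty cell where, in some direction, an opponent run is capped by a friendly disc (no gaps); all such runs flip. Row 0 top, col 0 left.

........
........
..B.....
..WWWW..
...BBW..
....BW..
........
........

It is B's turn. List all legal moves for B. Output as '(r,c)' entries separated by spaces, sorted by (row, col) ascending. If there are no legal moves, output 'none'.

Answer: (2,1) (2,3) (2,4) (2,5) (2,6) (3,6) (4,2) (4,6) (5,6) (6,6)

Derivation:
(2,1): flips 1 -> legal
(2,3): flips 1 -> legal
(2,4): flips 1 -> legal
(2,5): flips 1 -> legal
(2,6): flips 1 -> legal
(3,1): no bracket -> illegal
(3,6): flips 1 -> legal
(4,1): no bracket -> illegal
(4,2): flips 1 -> legal
(4,6): flips 1 -> legal
(5,6): flips 1 -> legal
(6,4): no bracket -> illegal
(6,5): no bracket -> illegal
(6,6): flips 1 -> legal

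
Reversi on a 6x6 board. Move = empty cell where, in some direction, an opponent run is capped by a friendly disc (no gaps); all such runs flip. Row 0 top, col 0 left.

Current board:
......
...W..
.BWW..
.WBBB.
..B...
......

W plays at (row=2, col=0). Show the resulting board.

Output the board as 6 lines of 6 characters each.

Answer: ......
...W..
WWWW..
.WBBB.
..B...
......

Derivation:
Place W at (2,0); scan 8 dirs for brackets.
Dir NW: edge -> no flip
Dir N: first cell '.' (not opp) -> no flip
Dir NE: first cell '.' (not opp) -> no flip
Dir W: edge -> no flip
Dir E: opp run (2,1) capped by W -> flip
Dir SW: edge -> no flip
Dir S: first cell '.' (not opp) -> no flip
Dir SE: first cell 'W' (not opp) -> no flip
All flips: (2,1)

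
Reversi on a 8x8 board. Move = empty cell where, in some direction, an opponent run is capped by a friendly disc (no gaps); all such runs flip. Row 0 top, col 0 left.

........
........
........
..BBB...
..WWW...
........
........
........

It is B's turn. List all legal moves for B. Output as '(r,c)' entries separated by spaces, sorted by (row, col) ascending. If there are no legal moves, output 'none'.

(3,1): no bracket -> illegal
(3,5): no bracket -> illegal
(4,1): no bracket -> illegal
(4,5): no bracket -> illegal
(5,1): flips 1 -> legal
(5,2): flips 2 -> legal
(5,3): flips 1 -> legal
(5,4): flips 2 -> legal
(5,5): flips 1 -> legal

Answer: (5,1) (5,2) (5,3) (5,4) (5,5)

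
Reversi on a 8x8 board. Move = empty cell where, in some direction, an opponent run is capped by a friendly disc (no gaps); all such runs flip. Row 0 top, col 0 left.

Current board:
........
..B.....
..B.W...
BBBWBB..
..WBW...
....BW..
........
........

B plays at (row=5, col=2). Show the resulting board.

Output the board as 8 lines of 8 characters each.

Answer: ........
..B.....
..B.W...
BBBWBB..
..BBW...
..B.BW..
........
........

Derivation:
Place B at (5,2); scan 8 dirs for brackets.
Dir NW: first cell '.' (not opp) -> no flip
Dir N: opp run (4,2) capped by B -> flip
Dir NE: first cell 'B' (not opp) -> no flip
Dir W: first cell '.' (not opp) -> no flip
Dir E: first cell '.' (not opp) -> no flip
Dir SW: first cell '.' (not opp) -> no flip
Dir S: first cell '.' (not opp) -> no flip
Dir SE: first cell '.' (not opp) -> no flip
All flips: (4,2)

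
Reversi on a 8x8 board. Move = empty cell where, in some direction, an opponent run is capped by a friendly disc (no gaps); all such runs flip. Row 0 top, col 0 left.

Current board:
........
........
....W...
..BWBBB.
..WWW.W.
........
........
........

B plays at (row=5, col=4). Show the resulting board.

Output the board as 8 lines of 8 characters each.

Place B at (5,4); scan 8 dirs for brackets.
Dir NW: opp run (4,3) capped by B -> flip
Dir N: opp run (4,4) capped by B -> flip
Dir NE: first cell '.' (not opp) -> no flip
Dir W: first cell '.' (not opp) -> no flip
Dir E: first cell '.' (not opp) -> no flip
Dir SW: first cell '.' (not opp) -> no flip
Dir S: first cell '.' (not opp) -> no flip
Dir SE: first cell '.' (not opp) -> no flip
All flips: (4,3) (4,4)

Answer: ........
........
....W...
..BWBBB.
..WBB.W.
....B...
........
........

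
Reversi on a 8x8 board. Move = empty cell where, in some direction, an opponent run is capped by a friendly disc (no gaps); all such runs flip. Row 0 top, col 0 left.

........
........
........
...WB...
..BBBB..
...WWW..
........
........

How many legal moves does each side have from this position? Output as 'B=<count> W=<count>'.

Answer: B=9 W=6

Derivation:
-- B to move --
(2,2): flips 1 -> legal
(2,3): flips 1 -> legal
(2,4): flips 1 -> legal
(3,2): flips 1 -> legal
(4,6): no bracket -> illegal
(5,2): no bracket -> illegal
(5,6): no bracket -> illegal
(6,2): flips 1 -> legal
(6,3): flips 2 -> legal
(6,4): flips 2 -> legal
(6,5): flips 2 -> legal
(6,6): flips 1 -> legal
B mobility = 9
-- W to move --
(2,3): no bracket -> illegal
(2,4): flips 2 -> legal
(2,5): no bracket -> illegal
(3,1): flips 1 -> legal
(3,2): flips 1 -> legal
(3,5): flips 3 -> legal
(3,6): flips 1 -> legal
(4,1): no bracket -> illegal
(4,6): no bracket -> illegal
(5,1): flips 1 -> legal
(5,2): no bracket -> illegal
(5,6): no bracket -> illegal
W mobility = 6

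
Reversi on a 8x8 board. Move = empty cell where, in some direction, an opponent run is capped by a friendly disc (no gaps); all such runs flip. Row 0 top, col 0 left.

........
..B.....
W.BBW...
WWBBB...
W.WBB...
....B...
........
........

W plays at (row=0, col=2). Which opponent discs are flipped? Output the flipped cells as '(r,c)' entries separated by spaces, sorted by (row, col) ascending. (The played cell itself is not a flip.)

Answer: (1,2) (2,2) (3,2)

Derivation:
Dir NW: edge -> no flip
Dir N: edge -> no flip
Dir NE: edge -> no flip
Dir W: first cell '.' (not opp) -> no flip
Dir E: first cell '.' (not opp) -> no flip
Dir SW: first cell '.' (not opp) -> no flip
Dir S: opp run (1,2) (2,2) (3,2) capped by W -> flip
Dir SE: first cell '.' (not opp) -> no flip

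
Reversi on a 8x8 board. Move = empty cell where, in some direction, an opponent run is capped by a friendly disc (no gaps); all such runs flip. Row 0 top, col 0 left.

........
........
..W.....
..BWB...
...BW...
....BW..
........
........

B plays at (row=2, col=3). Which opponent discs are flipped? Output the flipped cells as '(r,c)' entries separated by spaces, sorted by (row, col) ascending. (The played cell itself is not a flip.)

Dir NW: first cell '.' (not opp) -> no flip
Dir N: first cell '.' (not opp) -> no flip
Dir NE: first cell '.' (not opp) -> no flip
Dir W: opp run (2,2), next='.' -> no flip
Dir E: first cell '.' (not opp) -> no flip
Dir SW: first cell 'B' (not opp) -> no flip
Dir S: opp run (3,3) capped by B -> flip
Dir SE: first cell 'B' (not opp) -> no flip

Answer: (3,3)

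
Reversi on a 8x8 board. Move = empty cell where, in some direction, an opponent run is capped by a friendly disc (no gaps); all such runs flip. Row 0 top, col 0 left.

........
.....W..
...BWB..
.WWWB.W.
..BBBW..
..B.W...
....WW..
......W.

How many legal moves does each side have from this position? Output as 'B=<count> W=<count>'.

-- B to move --
(0,4): no bracket -> illegal
(0,5): flips 1 -> legal
(0,6): flips 3 -> legal
(1,3): no bracket -> illegal
(1,4): flips 1 -> legal
(1,6): no bracket -> illegal
(2,0): flips 1 -> legal
(2,1): flips 1 -> legal
(2,2): flips 2 -> legal
(2,6): no bracket -> illegal
(2,7): no bracket -> illegal
(3,0): flips 3 -> legal
(3,5): no bracket -> illegal
(3,7): no bracket -> illegal
(4,0): no bracket -> illegal
(4,1): flips 1 -> legal
(4,6): flips 1 -> legal
(4,7): flips 1 -> legal
(5,3): no bracket -> illegal
(5,5): no bracket -> illegal
(5,6): flips 1 -> legal
(6,3): no bracket -> illegal
(6,6): no bracket -> illegal
(6,7): no bracket -> illegal
(7,3): no bracket -> illegal
(7,4): flips 2 -> legal
(7,5): no bracket -> illegal
(7,7): no bracket -> illegal
B mobility = 12
-- W to move --
(1,2): flips 2 -> legal
(1,3): flips 1 -> legal
(1,4): flips 2 -> legal
(1,6): no bracket -> illegal
(2,2): flips 1 -> legal
(2,6): flips 1 -> legal
(3,5): flips 2 -> legal
(4,1): flips 3 -> legal
(5,1): flips 1 -> legal
(5,3): flips 2 -> legal
(5,5): flips 1 -> legal
(6,1): no bracket -> illegal
(6,2): flips 2 -> legal
(6,3): no bracket -> illegal
W mobility = 11

Answer: B=12 W=11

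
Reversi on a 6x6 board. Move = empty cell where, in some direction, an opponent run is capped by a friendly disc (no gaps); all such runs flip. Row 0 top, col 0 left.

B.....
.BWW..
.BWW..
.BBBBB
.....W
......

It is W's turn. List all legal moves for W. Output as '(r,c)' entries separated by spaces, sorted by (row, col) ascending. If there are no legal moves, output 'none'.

(0,1): no bracket -> illegal
(0,2): no bracket -> illegal
(1,0): flips 1 -> legal
(2,0): flips 1 -> legal
(2,4): no bracket -> illegal
(2,5): flips 1 -> legal
(3,0): flips 1 -> legal
(4,0): flips 1 -> legal
(4,1): flips 1 -> legal
(4,2): flips 1 -> legal
(4,3): flips 1 -> legal
(4,4): flips 1 -> legal

Answer: (1,0) (2,0) (2,5) (3,0) (4,0) (4,1) (4,2) (4,3) (4,4)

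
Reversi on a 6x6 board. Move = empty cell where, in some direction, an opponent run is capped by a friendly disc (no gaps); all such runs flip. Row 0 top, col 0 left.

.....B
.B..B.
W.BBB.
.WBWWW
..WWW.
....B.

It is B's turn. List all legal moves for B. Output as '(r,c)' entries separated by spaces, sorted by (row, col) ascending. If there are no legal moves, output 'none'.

Answer: (3,0) (4,0) (4,5) (5,1) (5,2) (5,3) (5,5)

Derivation:
(1,0): no bracket -> illegal
(2,1): no bracket -> illegal
(2,5): no bracket -> illegal
(3,0): flips 1 -> legal
(4,0): flips 1 -> legal
(4,1): no bracket -> illegal
(4,5): flips 1 -> legal
(5,1): flips 2 -> legal
(5,2): flips 1 -> legal
(5,3): flips 2 -> legal
(5,5): flips 2 -> legal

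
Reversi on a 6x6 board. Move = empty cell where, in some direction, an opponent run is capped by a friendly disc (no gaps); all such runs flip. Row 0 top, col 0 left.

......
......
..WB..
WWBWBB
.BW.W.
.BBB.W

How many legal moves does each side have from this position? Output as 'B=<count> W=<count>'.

Answer: B=6 W=3

Derivation:
-- B to move --
(1,1): no bracket -> illegal
(1,2): flips 1 -> legal
(1,3): no bracket -> illegal
(2,0): flips 2 -> legal
(2,1): flips 2 -> legal
(2,4): flips 2 -> legal
(4,0): no bracket -> illegal
(4,3): flips 2 -> legal
(4,5): no bracket -> illegal
(5,4): flips 1 -> legal
B mobility = 6
-- W to move --
(1,2): no bracket -> illegal
(1,3): flips 1 -> legal
(1,4): no bracket -> illegal
(2,1): no bracket -> illegal
(2,4): flips 2 -> legal
(2,5): no bracket -> illegal
(4,0): flips 1 -> legal
(4,3): no bracket -> illegal
(4,5): no bracket -> illegal
(5,0): no bracket -> illegal
(5,4): no bracket -> illegal
W mobility = 3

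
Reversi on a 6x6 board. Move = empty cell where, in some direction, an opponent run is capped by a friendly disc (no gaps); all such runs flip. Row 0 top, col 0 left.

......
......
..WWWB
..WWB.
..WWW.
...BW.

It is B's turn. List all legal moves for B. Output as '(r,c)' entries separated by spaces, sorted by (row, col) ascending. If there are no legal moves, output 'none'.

(1,1): no bracket -> illegal
(1,2): flips 1 -> legal
(1,3): flips 3 -> legal
(1,4): flips 1 -> legal
(1,5): no bracket -> illegal
(2,1): flips 3 -> legal
(3,1): flips 3 -> legal
(3,5): flips 1 -> legal
(4,1): no bracket -> illegal
(4,5): no bracket -> illegal
(5,1): no bracket -> illegal
(5,2): flips 1 -> legal
(5,5): flips 1 -> legal

Answer: (1,2) (1,3) (1,4) (2,1) (3,1) (3,5) (5,2) (5,5)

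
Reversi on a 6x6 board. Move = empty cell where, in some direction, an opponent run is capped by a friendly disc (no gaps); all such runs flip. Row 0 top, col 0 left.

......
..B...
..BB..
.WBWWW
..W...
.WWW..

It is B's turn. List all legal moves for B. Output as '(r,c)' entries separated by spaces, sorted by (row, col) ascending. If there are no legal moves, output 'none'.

Answer: (3,0) (4,0) (4,3) (4,4) (4,5)

Derivation:
(2,0): no bracket -> illegal
(2,1): no bracket -> illegal
(2,4): no bracket -> illegal
(2,5): no bracket -> illegal
(3,0): flips 1 -> legal
(4,0): flips 1 -> legal
(4,1): no bracket -> illegal
(4,3): flips 1 -> legal
(4,4): flips 1 -> legal
(4,5): flips 1 -> legal
(5,0): no bracket -> illegal
(5,4): no bracket -> illegal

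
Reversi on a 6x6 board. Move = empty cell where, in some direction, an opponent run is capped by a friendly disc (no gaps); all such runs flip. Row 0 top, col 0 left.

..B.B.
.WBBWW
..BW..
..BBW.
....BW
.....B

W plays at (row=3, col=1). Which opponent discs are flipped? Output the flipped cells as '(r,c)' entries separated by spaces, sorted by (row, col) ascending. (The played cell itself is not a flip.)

Dir NW: first cell '.' (not opp) -> no flip
Dir N: first cell '.' (not opp) -> no flip
Dir NE: opp run (2,2) (1,3) (0,4), next=edge -> no flip
Dir W: first cell '.' (not opp) -> no flip
Dir E: opp run (3,2) (3,3) capped by W -> flip
Dir SW: first cell '.' (not opp) -> no flip
Dir S: first cell '.' (not opp) -> no flip
Dir SE: first cell '.' (not opp) -> no flip

Answer: (3,2) (3,3)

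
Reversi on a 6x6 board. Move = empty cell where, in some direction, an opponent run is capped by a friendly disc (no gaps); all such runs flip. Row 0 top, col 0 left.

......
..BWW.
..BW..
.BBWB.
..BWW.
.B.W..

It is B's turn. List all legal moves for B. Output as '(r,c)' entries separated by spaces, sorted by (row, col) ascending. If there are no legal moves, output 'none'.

(0,2): no bracket -> illegal
(0,3): no bracket -> illegal
(0,4): flips 1 -> legal
(0,5): flips 2 -> legal
(1,5): flips 2 -> legal
(2,4): flips 2 -> legal
(2,5): no bracket -> illegal
(3,5): no bracket -> illegal
(4,5): flips 2 -> legal
(5,2): flips 1 -> legal
(5,4): flips 2 -> legal
(5,5): flips 2 -> legal

Answer: (0,4) (0,5) (1,5) (2,4) (4,5) (5,2) (5,4) (5,5)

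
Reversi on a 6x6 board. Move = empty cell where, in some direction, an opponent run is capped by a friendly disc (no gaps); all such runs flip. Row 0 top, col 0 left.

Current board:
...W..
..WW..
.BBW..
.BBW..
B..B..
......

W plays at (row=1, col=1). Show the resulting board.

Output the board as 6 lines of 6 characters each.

Answer: ...W..
.WWW..
.BWW..
.BBW..
B..B..
......

Derivation:
Place W at (1,1); scan 8 dirs for brackets.
Dir NW: first cell '.' (not opp) -> no flip
Dir N: first cell '.' (not opp) -> no flip
Dir NE: first cell '.' (not opp) -> no flip
Dir W: first cell '.' (not opp) -> no flip
Dir E: first cell 'W' (not opp) -> no flip
Dir SW: first cell '.' (not opp) -> no flip
Dir S: opp run (2,1) (3,1), next='.' -> no flip
Dir SE: opp run (2,2) capped by W -> flip
All flips: (2,2)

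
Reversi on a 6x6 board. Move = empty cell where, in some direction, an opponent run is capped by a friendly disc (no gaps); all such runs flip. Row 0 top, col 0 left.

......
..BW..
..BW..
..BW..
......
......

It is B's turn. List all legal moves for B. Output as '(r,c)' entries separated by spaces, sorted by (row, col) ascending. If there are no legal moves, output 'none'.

Answer: (0,4) (1,4) (2,4) (3,4) (4,4)

Derivation:
(0,2): no bracket -> illegal
(0,3): no bracket -> illegal
(0,4): flips 1 -> legal
(1,4): flips 2 -> legal
(2,4): flips 1 -> legal
(3,4): flips 2 -> legal
(4,2): no bracket -> illegal
(4,3): no bracket -> illegal
(4,4): flips 1 -> legal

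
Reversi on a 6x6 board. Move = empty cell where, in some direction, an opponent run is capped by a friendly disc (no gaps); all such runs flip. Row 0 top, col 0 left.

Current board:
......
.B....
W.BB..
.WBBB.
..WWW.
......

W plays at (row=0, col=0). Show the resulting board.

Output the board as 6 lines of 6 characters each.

Place W at (0,0); scan 8 dirs for brackets.
Dir NW: edge -> no flip
Dir N: edge -> no flip
Dir NE: edge -> no flip
Dir W: edge -> no flip
Dir E: first cell '.' (not opp) -> no flip
Dir SW: edge -> no flip
Dir S: first cell '.' (not opp) -> no flip
Dir SE: opp run (1,1) (2,2) (3,3) capped by W -> flip
All flips: (1,1) (2,2) (3,3)

Answer: W.....
.W....
W.WB..
.WBWB.
..WWW.
......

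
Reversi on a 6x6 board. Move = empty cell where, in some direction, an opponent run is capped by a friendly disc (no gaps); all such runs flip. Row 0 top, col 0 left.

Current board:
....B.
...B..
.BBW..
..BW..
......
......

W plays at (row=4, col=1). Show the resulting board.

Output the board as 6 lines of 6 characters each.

Answer: ....B.
...B..
.BBW..
..WW..
.W....
......

Derivation:
Place W at (4,1); scan 8 dirs for brackets.
Dir NW: first cell '.' (not opp) -> no flip
Dir N: first cell '.' (not opp) -> no flip
Dir NE: opp run (3,2) capped by W -> flip
Dir W: first cell '.' (not opp) -> no flip
Dir E: first cell '.' (not opp) -> no flip
Dir SW: first cell '.' (not opp) -> no flip
Dir S: first cell '.' (not opp) -> no flip
Dir SE: first cell '.' (not opp) -> no flip
All flips: (3,2)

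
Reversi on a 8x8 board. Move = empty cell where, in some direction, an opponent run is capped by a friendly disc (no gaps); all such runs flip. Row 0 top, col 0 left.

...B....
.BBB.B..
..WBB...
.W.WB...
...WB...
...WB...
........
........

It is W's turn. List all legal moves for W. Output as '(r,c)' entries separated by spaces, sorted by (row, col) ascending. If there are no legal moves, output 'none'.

(0,0): flips 1 -> legal
(0,1): no bracket -> illegal
(0,2): flips 1 -> legal
(0,4): flips 1 -> legal
(0,5): no bracket -> illegal
(0,6): flips 2 -> legal
(1,0): no bracket -> illegal
(1,4): no bracket -> illegal
(1,6): no bracket -> illegal
(2,0): no bracket -> illegal
(2,1): no bracket -> illegal
(2,5): flips 3 -> legal
(2,6): no bracket -> illegal
(3,2): no bracket -> illegal
(3,5): flips 2 -> legal
(4,5): flips 1 -> legal
(5,5): flips 2 -> legal
(6,3): no bracket -> illegal
(6,4): no bracket -> illegal
(6,5): flips 1 -> legal

Answer: (0,0) (0,2) (0,4) (0,6) (2,5) (3,5) (4,5) (5,5) (6,5)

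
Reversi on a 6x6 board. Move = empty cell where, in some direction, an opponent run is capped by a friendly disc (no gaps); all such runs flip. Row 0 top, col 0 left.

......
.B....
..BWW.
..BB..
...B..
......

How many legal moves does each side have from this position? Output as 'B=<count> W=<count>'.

-- B to move --
(1,2): no bracket -> illegal
(1,3): flips 1 -> legal
(1,4): flips 1 -> legal
(1,5): flips 1 -> legal
(2,5): flips 2 -> legal
(3,4): no bracket -> illegal
(3,5): no bracket -> illegal
B mobility = 4
-- W to move --
(0,0): no bracket -> illegal
(0,1): no bracket -> illegal
(0,2): no bracket -> illegal
(1,0): no bracket -> illegal
(1,2): no bracket -> illegal
(1,3): no bracket -> illegal
(2,0): no bracket -> illegal
(2,1): flips 1 -> legal
(3,1): no bracket -> illegal
(3,4): no bracket -> illegal
(4,1): flips 1 -> legal
(4,2): flips 1 -> legal
(4,4): no bracket -> illegal
(5,2): no bracket -> illegal
(5,3): flips 2 -> legal
(5,4): no bracket -> illegal
W mobility = 4

Answer: B=4 W=4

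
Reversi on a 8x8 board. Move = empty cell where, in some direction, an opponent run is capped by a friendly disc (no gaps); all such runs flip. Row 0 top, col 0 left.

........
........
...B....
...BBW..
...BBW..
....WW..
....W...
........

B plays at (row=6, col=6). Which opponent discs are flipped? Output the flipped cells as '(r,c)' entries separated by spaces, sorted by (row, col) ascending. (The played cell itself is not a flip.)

Dir NW: opp run (5,5) capped by B -> flip
Dir N: first cell '.' (not opp) -> no flip
Dir NE: first cell '.' (not opp) -> no flip
Dir W: first cell '.' (not opp) -> no flip
Dir E: first cell '.' (not opp) -> no flip
Dir SW: first cell '.' (not opp) -> no flip
Dir S: first cell '.' (not opp) -> no flip
Dir SE: first cell '.' (not opp) -> no flip

Answer: (5,5)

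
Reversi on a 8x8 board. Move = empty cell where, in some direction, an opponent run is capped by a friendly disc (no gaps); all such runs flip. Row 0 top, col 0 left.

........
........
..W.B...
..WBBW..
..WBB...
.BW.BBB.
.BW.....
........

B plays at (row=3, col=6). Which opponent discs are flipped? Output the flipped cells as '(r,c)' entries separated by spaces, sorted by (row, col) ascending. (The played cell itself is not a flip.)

Answer: (3,5)

Derivation:
Dir NW: first cell '.' (not opp) -> no flip
Dir N: first cell '.' (not opp) -> no flip
Dir NE: first cell '.' (not opp) -> no flip
Dir W: opp run (3,5) capped by B -> flip
Dir E: first cell '.' (not opp) -> no flip
Dir SW: first cell '.' (not opp) -> no flip
Dir S: first cell '.' (not opp) -> no flip
Dir SE: first cell '.' (not opp) -> no flip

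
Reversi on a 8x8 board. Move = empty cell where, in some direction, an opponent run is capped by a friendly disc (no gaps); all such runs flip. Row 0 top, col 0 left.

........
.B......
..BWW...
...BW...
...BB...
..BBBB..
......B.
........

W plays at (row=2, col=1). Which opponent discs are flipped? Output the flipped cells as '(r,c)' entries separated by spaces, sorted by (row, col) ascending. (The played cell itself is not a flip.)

Dir NW: first cell '.' (not opp) -> no flip
Dir N: opp run (1,1), next='.' -> no flip
Dir NE: first cell '.' (not opp) -> no flip
Dir W: first cell '.' (not opp) -> no flip
Dir E: opp run (2,2) capped by W -> flip
Dir SW: first cell '.' (not opp) -> no flip
Dir S: first cell '.' (not opp) -> no flip
Dir SE: first cell '.' (not opp) -> no flip

Answer: (2,2)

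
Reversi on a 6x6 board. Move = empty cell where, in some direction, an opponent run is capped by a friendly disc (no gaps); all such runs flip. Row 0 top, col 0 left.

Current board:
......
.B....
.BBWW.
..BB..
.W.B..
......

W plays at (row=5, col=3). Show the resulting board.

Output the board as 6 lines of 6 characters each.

Place W at (5,3); scan 8 dirs for brackets.
Dir NW: first cell '.' (not opp) -> no flip
Dir N: opp run (4,3) (3,3) capped by W -> flip
Dir NE: first cell '.' (not opp) -> no flip
Dir W: first cell '.' (not opp) -> no flip
Dir E: first cell '.' (not opp) -> no flip
Dir SW: edge -> no flip
Dir S: edge -> no flip
Dir SE: edge -> no flip
All flips: (3,3) (4,3)

Answer: ......
.B....
.BBWW.
..BW..
.W.W..
...W..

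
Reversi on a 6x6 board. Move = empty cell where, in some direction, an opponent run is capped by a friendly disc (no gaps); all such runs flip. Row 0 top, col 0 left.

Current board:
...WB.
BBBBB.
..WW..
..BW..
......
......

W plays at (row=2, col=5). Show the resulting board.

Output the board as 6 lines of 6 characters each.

Place W at (2,5); scan 8 dirs for brackets.
Dir NW: opp run (1,4) capped by W -> flip
Dir N: first cell '.' (not opp) -> no flip
Dir NE: edge -> no flip
Dir W: first cell '.' (not opp) -> no flip
Dir E: edge -> no flip
Dir SW: first cell '.' (not opp) -> no flip
Dir S: first cell '.' (not opp) -> no flip
Dir SE: edge -> no flip
All flips: (1,4)

Answer: ...WB.
BBBBW.
..WW.W
..BW..
......
......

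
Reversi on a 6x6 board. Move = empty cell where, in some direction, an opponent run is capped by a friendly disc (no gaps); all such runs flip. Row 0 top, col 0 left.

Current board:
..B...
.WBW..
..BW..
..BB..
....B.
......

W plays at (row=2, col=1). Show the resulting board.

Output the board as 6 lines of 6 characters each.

Place W at (2,1); scan 8 dirs for brackets.
Dir NW: first cell '.' (not opp) -> no flip
Dir N: first cell 'W' (not opp) -> no flip
Dir NE: opp run (1,2), next='.' -> no flip
Dir W: first cell '.' (not opp) -> no flip
Dir E: opp run (2,2) capped by W -> flip
Dir SW: first cell '.' (not opp) -> no flip
Dir S: first cell '.' (not opp) -> no flip
Dir SE: opp run (3,2), next='.' -> no flip
All flips: (2,2)

Answer: ..B...
.WBW..
.WWW..
..BB..
....B.
......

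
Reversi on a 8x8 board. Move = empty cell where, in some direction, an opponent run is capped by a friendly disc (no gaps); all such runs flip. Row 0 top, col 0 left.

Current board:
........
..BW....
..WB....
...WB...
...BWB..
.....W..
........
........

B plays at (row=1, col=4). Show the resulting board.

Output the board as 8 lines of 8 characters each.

Place B at (1,4); scan 8 dirs for brackets.
Dir NW: first cell '.' (not opp) -> no flip
Dir N: first cell '.' (not opp) -> no flip
Dir NE: first cell '.' (not opp) -> no flip
Dir W: opp run (1,3) capped by B -> flip
Dir E: first cell '.' (not opp) -> no flip
Dir SW: first cell 'B' (not opp) -> no flip
Dir S: first cell '.' (not opp) -> no flip
Dir SE: first cell '.' (not opp) -> no flip
All flips: (1,3)

Answer: ........
..BBB...
..WB....
...WB...
...BWB..
.....W..
........
........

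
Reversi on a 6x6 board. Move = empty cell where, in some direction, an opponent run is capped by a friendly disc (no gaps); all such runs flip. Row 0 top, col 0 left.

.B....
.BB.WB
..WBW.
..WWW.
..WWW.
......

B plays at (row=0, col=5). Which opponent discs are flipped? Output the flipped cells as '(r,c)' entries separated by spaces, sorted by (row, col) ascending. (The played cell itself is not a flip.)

Answer: (1,4)

Derivation:
Dir NW: edge -> no flip
Dir N: edge -> no flip
Dir NE: edge -> no flip
Dir W: first cell '.' (not opp) -> no flip
Dir E: edge -> no flip
Dir SW: opp run (1,4) capped by B -> flip
Dir S: first cell 'B' (not opp) -> no flip
Dir SE: edge -> no flip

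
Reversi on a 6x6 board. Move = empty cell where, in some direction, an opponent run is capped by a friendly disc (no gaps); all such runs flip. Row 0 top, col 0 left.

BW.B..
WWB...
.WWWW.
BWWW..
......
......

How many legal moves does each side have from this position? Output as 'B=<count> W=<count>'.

-- B to move --
(0,2): flips 1 -> legal
(1,3): no bracket -> illegal
(1,4): no bracket -> illegal
(1,5): no bracket -> illegal
(2,0): flips 1 -> legal
(2,5): no bracket -> illegal
(3,4): flips 4 -> legal
(3,5): no bracket -> illegal
(4,0): no bracket -> illegal
(4,1): no bracket -> illegal
(4,2): flips 2 -> legal
(4,3): no bracket -> illegal
(4,4): flips 3 -> legal
B mobility = 5
-- W to move --
(0,2): flips 1 -> legal
(0,4): no bracket -> illegal
(1,3): flips 1 -> legal
(1,4): no bracket -> illegal
(2,0): no bracket -> illegal
(4,0): no bracket -> illegal
(4,1): no bracket -> illegal
W mobility = 2

Answer: B=5 W=2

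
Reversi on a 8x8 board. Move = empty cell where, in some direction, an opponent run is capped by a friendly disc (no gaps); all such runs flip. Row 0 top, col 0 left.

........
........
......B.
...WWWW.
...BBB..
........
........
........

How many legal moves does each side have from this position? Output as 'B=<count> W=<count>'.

Answer: B=6 W=7

Derivation:
-- B to move --
(2,2): flips 1 -> legal
(2,3): flips 2 -> legal
(2,4): flips 1 -> legal
(2,5): flips 2 -> legal
(2,7): flips 1 -> legal
(3,2): no bracket -> illegal
(3,7): no bracket -> illegal
(4,2): no bracket -> illegal
(4,6): flips 1 -> legal
(4,7): no bracket -> illegal
B mobility = 6
-- W to move --
(1,5): no bracket -> illegal
(1,6): flips 1 -> legal
(1,7): flips 1 -> legal
(2,5): no bracket -> illegal
(2,7): no bracket -> illegal
(3,2): no bracket -> illegal
(3,7): no bracket -> illegal
(4,2): no bracket -> illegal
(4,6): no bracket -> illegal
(5,2): flips 1 -> legal
(5,3): flips 2 -> legal
(5,4): flips 2 -> legal
(5,5): flips 2 -> legal
(5,6): flips 1 -> legal
W mobility = 7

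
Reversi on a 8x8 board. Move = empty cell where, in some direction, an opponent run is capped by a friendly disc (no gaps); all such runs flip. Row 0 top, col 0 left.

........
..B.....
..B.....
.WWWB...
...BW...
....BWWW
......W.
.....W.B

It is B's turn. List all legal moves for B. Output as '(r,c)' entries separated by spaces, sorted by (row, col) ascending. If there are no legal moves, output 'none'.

Answer: (2,1) (2,3) (3,0) (4,0) (4,2) (4,5)

Derivation:
(2,0): no bracket -> illegal
(2,1): flips 1 -> legal
(2,3): flips 1 -> legal
(2,4): no bracket -> illegal
(3,0): flips 3 -> legal
(3,5): no bracket -> illegal
(4,0): flips 1 -> legal
(4,1): no bracket -> illegal
(4,2): flips 1 -> legal
(4,5): flips 1 -> legal
(4,6): no bracket -> illegal
(4,7): no bracket -> illegal
(5,3): no bracket -> illegal
(6,4): no bracket -> illegal
(6,5): no bracket -> illegal
(6,7): no bracket -> illegal
(7,4): no bracket -> illegal
(7,6): no bracket -> illegal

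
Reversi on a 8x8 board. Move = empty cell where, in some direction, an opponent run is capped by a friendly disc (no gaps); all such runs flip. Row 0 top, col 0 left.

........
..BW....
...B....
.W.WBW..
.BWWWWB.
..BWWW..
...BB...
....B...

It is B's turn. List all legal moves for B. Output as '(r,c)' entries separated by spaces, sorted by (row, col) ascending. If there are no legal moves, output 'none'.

Answer: (0,3) (1,4) (2,0) (2,1) (2,4) (3,2) (3,6) (5,6)

Derivation:
(0,2): no bracket -> illegal
(0,3): flips 1 -> legal
(0,4): no bracket -> illegal
(1,4): flips 1 -> legal
(2,0): flips 3 -> legal
(2,1): flips 1 -> legal
(2,2): no bracket -> illegal
(2,4): flips 1 -> legal
(2,5): no bracket -> illegal
(2,6): no bracket -> illegal
(3,0): no bracket -> illegal
(3,2): flips 2 -> legal
(3,6): flips 3 -> legal
(4,0): no bracket -> illegal
(5,1): no bracket -> illegal
(5,6): flips 4 -> legal
(6,2): no bracket -> illegal
(6,5): no bracket -> illegal
(6,6): no bracket -> illegal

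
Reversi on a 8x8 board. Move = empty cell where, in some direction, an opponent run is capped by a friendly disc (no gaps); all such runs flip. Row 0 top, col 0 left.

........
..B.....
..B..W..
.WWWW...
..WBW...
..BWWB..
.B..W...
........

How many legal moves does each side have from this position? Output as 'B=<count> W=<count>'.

Answer: B=9 W=9

Derivation:
-- B to move --
(1,4): no bracket -> illegal
(1,5): no bracket -> illegal
(1,6): flips 2 -> legal
(2,0): no bracket -> illegal
(2,1): flips 1 -> legal
(2,3): flips 1 -> legal
(2,4): no bracket -> illegal
(2,6): no bracket -> illegal
(3,0): no bracket -> illegal
(3,5): no bracket -> illegal
(3,6): no bracket -> illegal
(4,0): flips 1 -> legal
(4,1): flips 1 -> legal
(4,5): flips 1 -> legal
(5,1): no bracket -> illegal
(6,2): no bracket -> illegal
(6,3): flips 1 -> legal
(6,5): flips 1 -> legal
(7,3): flips 1 -> legal
(7,4): no bracket -> illegal
(7,5): no bracket -> illegal
B mobility = 9
-- W to move --
(0,1): no bracket -> illegal
(0,2): flips 2 -> legal
(0,3): no bracket -> illegal
(1,1): flips 1 -> legal
(1,3): flips 1 -> legal
(2,1): no bracket -> illegal
(2,3): no bracket -> illegal
(4,1): no bracket -> illegal
(4,5): no bracket -> illegal
(4,6): flips 1 -> legal
(5,0): no bracket -> illegal
(5,1): flips 1 -> legal
(5,6): flips 1 -> legal
(6,0): no bracket -> illegal
(6,2): flips 1 -> legal
(6,3): no bracket -> illegal
(6,5): no bracket -> illegal
(6,6): flips 1 -> legal
(7,0): flips 3 -> legal
(7,1): no bracket -> illegal
(7,2): no bracket -> illegal
W mobility = 9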